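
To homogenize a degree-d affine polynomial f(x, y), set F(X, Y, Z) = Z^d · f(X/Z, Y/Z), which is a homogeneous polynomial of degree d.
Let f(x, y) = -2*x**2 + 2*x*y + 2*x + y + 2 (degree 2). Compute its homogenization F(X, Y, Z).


F(X, Y, Z) = -2*X**2 + 2*X*Y + 2*X*Z + Y*Z + 2*Z**2

deg(f) = 2.
Substitute x = X/Z, y = Y/Z into f, then multiply by Z^2.
  monomial -2·x^2·y^0 ↦ -2·X^2·Y^0·Z^0.
  monomial 2·x^1·y^1 ↦ 2·X^1·Y^1·Z^0.
  monomial 2·x^1·y^0 ↦ 2·X^1·Y^0·Z^1.
  monomial 1·x^0·y^1 ↦ 1·X^0·Y^1·Z^1.
  monomial 2·x^0·y^0 ↦ 2·X^0·Y^0·Z^2.
Collecting: F(X, Y, Z) = -2*X**2 + 2*X*Y + 2*X*Z + Y*Z + 2*Z**2.


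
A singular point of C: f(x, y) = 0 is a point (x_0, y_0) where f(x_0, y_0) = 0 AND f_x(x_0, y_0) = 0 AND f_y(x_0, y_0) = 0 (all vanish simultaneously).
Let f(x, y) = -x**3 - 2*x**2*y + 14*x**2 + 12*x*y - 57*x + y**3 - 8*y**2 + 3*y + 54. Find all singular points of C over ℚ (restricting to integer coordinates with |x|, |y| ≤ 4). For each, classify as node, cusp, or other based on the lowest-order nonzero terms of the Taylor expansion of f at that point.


Singular points: {(3, 3)}; classification: node.

Compute partial derivatives:
  f_x = -3*x**2 - 4*x*y + 28*x + 12*y - 57.
  f_y = -2*x**2 + 12*x + 3*y**2 - 16*y + 3.
Scan x_0 ∈ {−4, ..., 4}. For each x_0, f_y(x_0, y) is a polynomial in y; find its integer roots y ∈ {−4, ..., 4}, then test f_x and f at those candidates.
  x = -4: f_y(-4, y) = 3*y**2 - 16*y - 77; no integer root y with |y| ≤ 4.
  x = -3: f_y(-3, y) = 3*y**2 - 16*y - 51; no integer root y with |y| ≤ 4.
  x = -2: f_y(-2, y) = 3*y**2 - 16*y - 29; no integer root y with |y| ≤ 4.
  x = -1: f_y(-1, y) = 3*y**2 - 16*y - 11; no integer root y with |y| ≤ 4.
  x = 0: f_y(0, y) = 3*y**2 - 16*y + 3; no integer root y with |y| ≤ 4.
  x = 1: f_y(1, y) = 3*y**2 - 16*y + 13; vanishes at y ∈ {1}. (1, 1): f_x = -24 ≠ 0.
  x = 2: f_y(2, y) = 3*y**2 - 16*y + 19; no integer root y with |y| ≤ 4.
  x = 3: f_y(3, y) = 3*y**2 - 16*y + 21; vanishes at y ∈ {3}. (3, 3): f_x = 0, f = 0 — SINGULAR.
  x = 4: f_y(4, y) = 3*y**2 - 16*y + 19; no integer root y with |y| ≤ 4.
Only singular point on the grid: (3, 3).
Classify: substitute x = 3 + u, y = 3 + v and expand: f = -u**3 - 2*u**2*v - u**2 + v**3 + v**2.
No constant or linear terms (consistent with a singular point). Quadratic part: -u**2 + v**2. Cubic part: -u**3 - 2*u**2*v + v**3.
The quadratic part v**2 - u**2 = (v − u)(v + u) splits into two distinct linear factors, so there are two distinct tangent lines y − 3 = ±(x − 3) — this is a node (ordinary double point).
Classification: node.


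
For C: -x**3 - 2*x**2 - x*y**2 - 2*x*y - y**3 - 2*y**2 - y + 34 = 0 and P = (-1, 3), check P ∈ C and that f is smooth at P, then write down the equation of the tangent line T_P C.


Tangent line at P: -14*x - 32*y + 82 = 0.

Step 1: f(-1, 3) = 0, so P lies on C.
Step 2: partial derivatives
  f_x(x, y) = -3*x**2 - 4*x - y**2 - 2*y, f_y(x, y) = -2*x*y - 2*x - 3*y**2 - 4*y - 1.
  f_x(P) = -14, f_y(P) = -32 (gradient nonzero, so P is smooth).
Step 3: tangent line at P: -14·(x − -1) + -32·(y − 3) = 0.
Expanding: -14*x - 32*y + 82 = 0.


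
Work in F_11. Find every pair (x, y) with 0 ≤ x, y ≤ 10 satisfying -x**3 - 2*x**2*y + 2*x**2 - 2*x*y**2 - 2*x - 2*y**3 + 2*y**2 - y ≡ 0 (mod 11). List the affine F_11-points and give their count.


Affine F_11-points: {(0, 0), (1, 6), (2, 9), (4, 4), (4, 5), (4, 10), (5, 6), (6, 6), (10, 3), (10, 7)}; count = 10.

For each of the 121 pairs (x, y) ∈ F_11², evaluate f(x, y) mod 11. Record the zeros.
  x = 0: [0↦0, 1↦10, 2↦1, 3↦5, 4↦10, 5↦4, 6↦8, 7↦10, 8↦9, 9↦4, 10↦5]  zeros at y ∈ {0}
  x = 1: [0↦10, 1↦5, 2↦10, 3↦2, 4↦2, 5↦9, 6↦0, 7↦7, 8↦7, 9↦10, 10↦4]  zeros at y ∈ {6}
  x = 2: [0↦7, 1↦5, 2↦9, 3↦7, 4↦9, 5↦3, 6↦10, 7↦7, 8↦4, 9↦0, 10↦5]  zeros at y ∈ {9}
  x = 3: [0↦7, 1↦4, 2↦3, 3↦3, 4↦3, 5↦2, 6↦10, 7↦4, 8↦5, 9↦1, 10↦2]  zeros at y ∈ ∅
  x = 4: [0↦4, 1↦7, 2↦8, 3↦6, 4↦0, 5↦0, 6↦5, 7↦3, 8↦4, 9↦7, 10↦0]  zeros at y ∈ {4, 5, 10}
  x = 5: [0↦3, 1↦8, 2↦7, 3↦10, 4↦5, 5↦2, 6↦0, 7↦9, 8↦6, 9↦1, 10↦4]  zeros at y ∈ {6}
  x = 6: [0↦9, 1↦1, 2↦5, 3↦9, 4↦1, 5↦2, 6↦0, 7↦5, 8↦5, 9↦10, 10↦8]  zeros at y ∈ {6}
  x = 7: [0↦5, 1↦2, 2↦7, 3↦8, 4↦4, 5↦5, 6↦10, 7↦7, 8↦6, 9↦6, 10↦6]  zeros at y ∈ ∅
  x = 8: [0↦7, 1↦5, 2↦7, 3↦1, 4↦8, 5↦5, 6↦2, 7↦9, 8↦3, 9↦5, 10↦3]  zeros at y ∈ ∅
  x = 9: [0↦9, 1↦4, 2↦10, 3↦4, 4↦7, 5↦7, 6↦3, 7↦5, 8↦1, 9↦1, 10↦4]  zeros at y ∈ ∅
  x = 10: [0↦5, 1↦4, 2↦10, 3↦0, 4↦6, 5↦5, 6↦7, 7↦0, 8↦5, 9↦10, 10↦3]  zeros at y ∈ {3, 7}
Collecting zeros: affine points = {(0, 0), (1, 6), (2, 9), (4, 4), (4, 5), (4, 10), (5, 6), (6, 6), (10, 3), (10, 7)}.
Total count |C(F_11)_aff| = 10.


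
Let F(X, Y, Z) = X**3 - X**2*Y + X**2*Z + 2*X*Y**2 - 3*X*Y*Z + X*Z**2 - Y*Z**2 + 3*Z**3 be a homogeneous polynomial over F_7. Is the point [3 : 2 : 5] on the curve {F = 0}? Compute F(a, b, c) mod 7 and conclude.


F(3,2,5) ≡ 3 (mod 7); P is NOT on the curve.

Evaluate F(3, 2, 5) term-by-term (mod 7).
  X**3 ↦ 1·27·1·1 = 27
  -X**2*Y ↦ -1·9·2·1 = -18
  X**2*Z ↦ 1·9·1·5 = 45
  2*X*Y**2 ↦ 2·3·4·1 = 24
  -3*X*Y*Z ↦ -3·3·2·5 = -90
  X*Z**2 ↦ 1·3·1·25 = 75
  -Y*Z**2 ↦ -1·1·2·25 = -50
  3*Z**3 ↦ 3·1·1·125 = 375
Sum: F(3, 2, 5) = (27) + (-18) + (45) + (24) + (-90) + (75) + (-50) + (375) = 388.
Reducing mod 7: 388 ≡ 3 (mod 7).
Since F(a, b, c) ≡ 3 ≠ 0 (mod 7), P does NOT lie on the curve.


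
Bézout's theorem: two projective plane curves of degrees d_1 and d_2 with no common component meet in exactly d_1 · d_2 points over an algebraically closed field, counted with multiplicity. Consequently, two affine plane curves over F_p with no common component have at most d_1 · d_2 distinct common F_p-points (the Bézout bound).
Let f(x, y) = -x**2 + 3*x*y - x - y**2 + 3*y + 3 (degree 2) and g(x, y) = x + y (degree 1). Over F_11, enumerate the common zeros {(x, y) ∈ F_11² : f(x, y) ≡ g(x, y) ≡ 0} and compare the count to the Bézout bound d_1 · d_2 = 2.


Common zeros: ∅; count = 0; Bézout bound = 2.

deg(f) = 2, deg(g) = 1, so Bézout bound = 2.
Scan x ∈ F_11. For each x, list the y ∈ F_11 with f(x, y) ≡ 0 and those with g(x, y) ≡ 0 (mod 11); the common zeros in that column are the intersection.
  x = 0: f ≡ 0 at y ∈ ∅; g ≡ 0 at y ∈ {0}; common: ∅.
  x = 1: f ≡ 0 at y ∈ ∅; g ≡ 0 at y ∈ {10}; common: ∅.
  x = 2: f ≡ 0 at y ∈ {2, 7}; g ≡ 0 at y ∈ {9}; common: ∅.
  x = 3: f ≡ 0 at y ∈ {2, 10}; g ≡ 0 at y ∈ {8}; common: ∅.
  x = 4: f ≡ 0 at y ∈ {5, 10}; g ≡ 0 at y ∈ {7}; common: ∅.
  x = 5: f ≡ 0 at y ∈ ∅; g ≡ 0 at y ∈ {6}; common: ∅.
  x = 6: f ≡ 0 at y ∈ ∅; g ≡ 0 at y ∈ {5}; common: ∅.
  x = 7: f ≡ 0 at y ∈ {6, 7}; g ≡ 0 at y ∈ {4}; common: ∅.
  x = 8: f ≡ 0 at y ∈ ∅; g ≡ 0 at y ∈ {3}; common: ∅.
  x = 9: f ≡ 0 at y ∈ ∅; g ≡ 0 at y ∈ {2}; common: ∅.
  x = 10: f ≡ 0 at y ∈ {5, 6}; g ≡ 0 at y ∈ {1}; common: ∅.
Collecting: common zeros = ∅, so the count is 0.
Comparison with the Bézout bound: 0 ≤ 2 = deg(f)·deg(g), as expected for curves with no common component (the affine F_11-count falls short of the bound because intersections may lie at infinity, over extension fields, or carry multiplicity).


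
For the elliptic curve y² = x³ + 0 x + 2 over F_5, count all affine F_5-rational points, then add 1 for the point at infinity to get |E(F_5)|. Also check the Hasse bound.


Affine points = {(2, 0), (3, 2), (3, 3), (4, 1), (4, 4)}; affine count = 5; |E(F_5)| = 6.

Discriminant check: Δ ∝ 4a³ + 27b² = 4·0³ + 27·2² = 4·0 + 27·4 ≡ 3 (mod 5). Nonzero ⇒ E is nonsingular.
For each x ∈ F_5, compute rhs = x³ + 0·x + 2 mod 5, then count y ∈ F_5 with y² ≡ rhs.
  x = 0: rhs = 2, matching y values: none (0 points).
  x = 1: rhs = 3, matching y values: none (0 points).
  x = 2: rhs = 0, matching y values: 0 (1 points).
  x = 3: rhs = 4, matching y values: 2, 3 (2 points).
  x = 4: rhs = 1, matching y values: 1, 4 (2 points).
Total affine count: 5.
Full point count |E(F_5)| = 5 + 1 = 6.
Hasse bound: |6 − (5+1)| = |0| = 0 ≤ 2√5 ≈ 4.4721 ✓.


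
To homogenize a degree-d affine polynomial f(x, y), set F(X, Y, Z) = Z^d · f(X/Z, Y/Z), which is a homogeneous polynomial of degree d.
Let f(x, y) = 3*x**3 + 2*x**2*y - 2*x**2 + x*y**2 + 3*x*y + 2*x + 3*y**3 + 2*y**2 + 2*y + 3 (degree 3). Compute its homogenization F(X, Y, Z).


F(X, Y, Z) = 3*X**3 + 2*X**2*Y - 2*X**2*Z + X*Y**2 + 3*X*Y*Z + 2*X*Z**2 + 3*Y**3 + 2*Y**2*Z + 2*Y*Z**2 + 3*Z**3

deg(f) = 3.
Substitute x = X/Z, y = Y/Z into f, then multiply by Z^3.
  monomial 3·x^3·y^0 ↦ 3·X^3·Y^0·Z^0.
  monomial 2·x^2·y^1 ↦ 2·X^2·Y^1·Z^0.
  monomial -2·x^2·y^0 ↦ -2·X^2·Y^0·Z^1.
  monomial 1·x^1·y^2 ↦ 1·X^1·Y^2·Z^0.
  monomial 3·x^1·y^1 ↦ 3·X^1·Y^1·Z^1.
  monomial 2·x^1·y^0 ↦ 2·X^1·Y^0·Z^2.
  monomial 3·x^0·y^3 ↦ 3·X^0·Y^3·Z^0.
  monomial 2·x^0·y^2 ↦ 2·X^0·Y^2·Z^1.
  monomial 2·x^0·y^1 ↦ 2·X^0·Y^1·Z^2.
  monomial 3·x^0·y^0 ↦ 3·X^0·Y^0·Z^3.
Collecting: F(X, Y, Z) = 3*X**3 + 2*X**2*Y - 2*X**2*Z + X*Y**2 + 3*X*Y*Z + 2*X*Z**2 + 3*Y**3 + 2*Y**2*Z + 2*Y*Z**2 + 3*Z**3.


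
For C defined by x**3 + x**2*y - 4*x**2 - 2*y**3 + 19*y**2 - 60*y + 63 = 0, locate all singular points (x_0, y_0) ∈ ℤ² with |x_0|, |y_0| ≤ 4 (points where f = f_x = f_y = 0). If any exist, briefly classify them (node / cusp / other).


Singular points: {(0, 3)}; classification: node.

Compute partial derivatives:
  f_x = 3*x**2 + 2*x*y - 8*x.
  f_y = x**2 - 6*y**2 + 38*y - 60.
Scan x_0 ∈ {−4, ..., 4}. For each x_0, f_y(x_0, y) is a polynomial in y; find its integer roots y ∈ {−4, ..., 4}, then test f_x and f at those candidates.
  x = -4: f_y(-4, y) = -6*y**2 + 38*y - 44; no integer root y with |y| ≤ 4.
  x = -3: f_y(-3, y) = -6*y**2 + 38*y - 51; no integer root y with |y| ≤ 4.
  x = -2: f_y(-2, y) = -6*y**2 + 38*y - 56; vanishes at y ∈ {4}. (-2, 4): f_x = 12 ≠ 0.
  x = -1: f_y(-1, y) = -6*y**2 + 38*y - 59; no integer root y with |y| ≤ 4.
  x = 0: f_y(0, y) = -6*y**2 + 38*y - 60; vanishes at y ∈ {3}. (0, 3): f_x = 0, f = 0 — SINGULAR.
  x = 1: f_y(1, y) = -6*y**2 + 38*y - 59; no integer root y with |y| ≤ 4.
  x = 2: f_y(2, y) = -6*y**2 + 38*y - 56; vanishes at y ∈ {4}. (2, 4): f_x = 12 ≠ 0.
  x = 3: f_y(3, y) = -6*y**2 + 38*y - 51; no integer root y with |y| ≤ 4.
  x = 4: f_y(4, y) = -6*y**2 + 38*y - 44; no integer root y with |y| ≤ 4.
Only singular point on the grid: (0, 3).
Classify: substitute x = 0 + u, y = 3 + v and expand: f = u**3 + u**2*v - u**2 - 2*v**3 + v**2.
No constant or linear terms (consistent with a singular point). Quadratic part: -u**2 + v**2. Cubic part: u**3 + u**2*v - 2*v**3.
The quadratic part v**2 - u**2 = (v − u)(v + u) splits into two distinct linear factors, so there are two distinct tangent lines y − 3 = ±(x − 0) — this is a node (ordinary double point).
Classification: node.


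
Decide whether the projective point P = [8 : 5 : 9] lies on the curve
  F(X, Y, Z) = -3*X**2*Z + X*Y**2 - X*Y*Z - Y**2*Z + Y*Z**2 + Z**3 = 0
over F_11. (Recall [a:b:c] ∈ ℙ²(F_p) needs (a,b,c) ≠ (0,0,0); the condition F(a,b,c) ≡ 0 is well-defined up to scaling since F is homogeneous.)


F(8,5,9) ≡ 0 (mod 11); P is on the curve.

Evaluate F(8, 5, 9) term-by-term (mod 11).
  -3*X**2*Z ↦ -3·64·1·9 = -1728
  X*Y**2 ↦ 1·8·25·1 = 200
  -X*Y*Z ↦ -1·8·5·9 = -360
  -Y**2*Z ↦ -1·1·25·9 = -225
  Y*Z**2 ↦ 1·1·5·81 = 405
  Z**3 ↦ 1·1·1·729 = 729
Sum: F(8, 5, 9) = (-1728) + (200) + (-360) + (-225) + (405) + (729) = -979.
Reducing mod 11: -979 ≡ 0 (mod 11).
Since F(a, b, c) ≡ 0 (mod 11), P lies on the curve.


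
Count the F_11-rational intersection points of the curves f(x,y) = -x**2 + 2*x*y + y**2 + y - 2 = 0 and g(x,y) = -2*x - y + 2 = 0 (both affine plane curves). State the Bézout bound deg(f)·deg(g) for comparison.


Common zeros: ∅; count = 0; Bézout bound = 2.

deg(f) = 2, deg(g) = 1, so Bézout bound = 2.
Scan x ∈ F_11. For each x, list the y ∈ F_11 with f(x, y) ≡ 0 and those with g(x, y) ≡ 0 (mod 11); the common zeros in that column are the intersection.
  x = 0: f ≡ 0 at y ∈ {1, 9}; g ≡ 0 at y ∈ {2}; common: ∅.
  x = 1: f ≡ 0 at y ∈ ∅; g ≡ 0 at y ∈ {0}; common: ∅.
  x = 2: f ≡ 0 at y ∈ {1, 5}; g ≡ 0 at y ∈ {9}; common: ∅.
  x = 3: f ≡ 0 at y ∈ {0, 4}; g ≡ 0 at y ∈ {7}; common: ∅.
  x = 4: f ≡ 0 at y ∈ ∅; g ≡ 0 at y ∈ {5}; common: ∅.
  x = 5: f ≡ 0 at y ∈ {4, 7}; g ≡ 0 at y ∈ {3}; common: ∅.
  x = 6: f ≡ 0 at y ∈ ∅; g ≡ 0 at y ∈ {1}; common: ∅.
  x = 7: f ≡ 0 at y ∈ {9}; g ≡ 0 at y ∈ {10}; common: ∅.
  x = 8: f ≡ 0 at y ∈ {0, 5}; g ≡ 0 at y ∈ {8}; common: ∅.
  x = 9: f ≡ 0 at y ∈ {7}; g ≡ 0 at y ∈ {6}; common: ∅.
  x = 10: f ≡ 0 at y ∈ ∅; g ≡ 0 at y ∈ {4}; common: ∅.
Collecting: common zeros = ∅, so the count is 0.
Comparison with the Bézout bound: 0 ≤ 2 = deg(f)·deg(g), as expected for curves with no common component (the affine F_11-count falls short of the bound because intersections may lie at infinity, over extension fields, or carry multiplicity).


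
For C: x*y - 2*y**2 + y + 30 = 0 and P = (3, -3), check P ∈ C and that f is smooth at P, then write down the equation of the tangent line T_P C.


Tangent line at P: -3*x + 16*y + 57 = 0.

Step 1: f(3, -3) = 0, so P lies on C.
Step 2: partial derivatives
  f_x(x, y) = y, f_y(x, y) = x - 4*y + 1.
  f_x(P) = -3, f_y(P) = 16 (gradient nonzero, so P is smooth).
Step 3: tangent line at P: -3·(x − 3) + 16·(y − -3) = 0.
Expanding: -3*x + 16*y + 57 = 0.


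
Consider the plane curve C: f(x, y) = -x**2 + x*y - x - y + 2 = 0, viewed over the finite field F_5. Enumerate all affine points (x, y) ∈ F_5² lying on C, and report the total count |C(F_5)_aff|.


Affine F_5-points: {(0, 2), (1, 0), (1, 1), (1, 2), (1, 3), (1, 4), (2, 4), (3, 0), (4, 1)}; count = 9.

For each of the 25 pairs (x, y) ∈ F_5², evaluate f(x, y) mod 5. Record the zeros.
  x = 0: [0↦2, 1↦1, 2↦0, 3↦4, 4↦3]  zeros at y ∈ {2}
  x = 1: [0↦0, 1↦0, 2↦0, 3↦0, 4↦0]  zeros at y ∈ {0, 1, 2, 3, 4}
  x = 2: [0↦1, 1↦2, 2↦3, 3↦4, 4↦0]  zeros at y ∈ {4}
  x = 3: [0↦0, 1↦2, 2↦4, 3↦1, 4↦3]  zeros at y ∈ {0}
  x = 4: [0↦2, 1↦0, 2↦3, 3↦1, 4↦4]  zeros at y ∈ {1}
Collecting zeros: affine points = {(0, 2), (1, 0), (1, 1), (1, 2), (1, 3), (1, 4), (2, 4), (3, 0), (4, 1)}.
Total count |C(F_5)_aff| = 9.


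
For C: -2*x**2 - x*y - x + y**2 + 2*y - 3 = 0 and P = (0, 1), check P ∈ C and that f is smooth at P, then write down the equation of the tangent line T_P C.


Tangent line at P: -2*x + 4*y - 4 = 0.

Step 1: f(0, 1) = 0, so P lies on C.
Step 2: partial derivatives
  f_x(x, y) = -4*x - y - 1, f_y(x, y) = -x + 2*y + 2.
  f_x(P) = -2, f_y(P) = 4 (gradient nonzero, so P is smooth).
Step 3: tangent line at P: -2·(x − 0) + 4·(y − 1) = 0.
Expanding: -2*x + 4*y - 4 = 0.


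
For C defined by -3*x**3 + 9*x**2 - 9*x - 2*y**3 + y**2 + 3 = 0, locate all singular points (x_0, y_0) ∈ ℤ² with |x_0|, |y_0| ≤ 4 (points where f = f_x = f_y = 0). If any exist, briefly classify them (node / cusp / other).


Singular points: {(1, 0)}; classification: cusp.

Compute partial derivatives:
  f_x = -9*x**2 + 18*x - 9.
  f_y = -6*y**2 + 2*y.
Scan x_0 ∈ {−4, ..., 4}. For each x_0, f_y(x_0, y) is a polynomial in y; find its integer roots y ∈ {−4, ..., 4}, then test f_x and f at those candidates.
  x = -4: f_y(-4, y) = -6*y**2 + 2*y; vanishes at y ∈ {0}. (-4, 0): f_x = -225 ≠ 0.
  x = -3: f_y(-3, y) = -6*y**2 + 2*y; vanishes at y ∈ {0}. (-3, 0): f_x = -144 ≠ 0.
  x = -2: f_y(-2, y) = -6*y**2 + 2*y; vanishes at y ∈ {0}. (-2, 0): f_x = -81 ≠ 0.
  x = -1: f_y(-1, y) = -6*y**2 + 2*y; vanishes at y ∈ {0}. (-1, 0): f_x = -36 ≠ 0.
  x = 0: f_y(0, y) = -6*y**2 + 2*y; vanishes at y ∈ {0}. (0, 0): f_x = -9 ≠ 0.
  x = 1: f_y(1, y) = -6*y**2 + 2*y; vanishes at y ∈ {0}. (1, 0): f_x = 0, f = 0 — SINGULAR.
  x = 2: f_y(2, y) = -6*y**2 + 2*y; vanishes at y ∈ {0}. (2, 0): f_x = -9 ≠ 0.
  x = 3: f_y(3, y) = -6*y**2 + 2*y; vanishes at y ∈ {0}. (3, 0): f_x = -36 ≠ 0.
  x = 4: f_y(4, y) = -6*y**2 + 2*y; vanishes at y ∈ {0}. (4, 0): f_x = -81 ≠ 0.
Only singular point on the grid: (1, 0).
Classify: substitute x = 1 + u, y = 0 + v and expand: f = -3*u**3 - 2*v**3 + v**2.
No constant or linear terms (consistent with a singular point). Quadratic part: v**2. Cubic part: -3*u**3 - 2*v**3.
The quadratic part v**2 is a perfect square, so there is a single (double) tangent line v = 0, i.e. y = 0. Restricting the cubic part to that line (v = 0) leaves -3*u**3 ≠ 0, so f is not divisible by v and the branch is v² ≈ 3*u**3 to lowest order — this is a cusp.
Classification: cusp.


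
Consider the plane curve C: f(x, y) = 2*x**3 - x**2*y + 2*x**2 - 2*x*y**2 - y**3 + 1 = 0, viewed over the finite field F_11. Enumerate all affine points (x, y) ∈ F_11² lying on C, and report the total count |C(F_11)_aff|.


Affine F_11-points: {(0, 1), (2, 5), (3, 7), (3, 10), (5, 9), (8, 5), (10, 3)}; count = 7.

For each of the 121 pairs (x, y) ∈ F_11², evaluate f(x, y) mod 11. Record the zeros.
  x = 0: [0↦1, 1↦0, 2↦4, 3↦7, 4↦3, 5↦8, 6↦5, 7↦10, 8↦6, 9↦9, 10↦2]  zeros at y ∈ {1}
  x = 1: [0↦5, 1↦1, 2↦9, 3↦1, 4↦4, 5↦1, 6↦8, 7↦8, 8↦6, 9↦7, 10↦5]  zeros at y ∈ ∅
  x = 2: [0↦3, 1↦5, 2↦4, 3↦5, 4↦2, 5↦0, 6↦4, 7↦8, 8↦6, 9↦3, 10↦4]  zeros at y ∈ {5}
  x = 3: [0↦7, 1↦2, 2↦1, 3↦9, 4↦9, 5↦6, 6↦5, 7↦0, 8↦7, 9↦9, 10↦0]  zeros at y ∈ {7, 10}
  x = 4: [0↦7, 1↦4, 2↦1, 3↦3, 4↦4, 5↦9, 6↦1, 7↦7, 8↦10, 9↦4, 10↦5]  zeros at y ∈ ∅
  x = 5: [0↦4, 1↦1, 2↦5, 3↦10, 4↦10, 5↦10, 6↦4, 7↦8, 8↦5, 9↦0, 10↦9]  zeros at y ∈ {9}
  x = 6: [0↦10, 1↦5, 2↦3, 3↦9, 4↦6, 5↦10, 6↦4, 7↦4, 8↦4, 9↦9, 10↦2]  zeros at y ∈ ∅
  x = 7: [0↦4, 1↦6, 2↦7, 3↦1, 4↦4, 5↦10, 6↦2, 7↦7, 8↦8, 9↦10, 10↦7]  zeros at y ∈ ∅
  x = 8: [0↦9, 1↦5, 2↦7, 3↦9, 4↦5, 5↦0, 6↦10, 7↦7, 8↦7, 9↦4, 10↦3]  zeros at y ∈ {5}
  x = 9: [0↦4, 1↦3, 2↦4, 3↦1, 4↦10, 5↦3, 6↦7, 7↦5, 8↦2, 9↦3, 10↦2]  zeros at y ∈ ∅
  x = 10: [0↦1, 1↦1, 2↦10, 3↦0, 4↦9, 5↦9, 6↦5, 7↦2, 8↦5, 9↦8, 10↦5]  zeros at y ∈ {3}
Collecting zeros: affine points = {(0, 1), (2, 5), (3, 7), (3, 10), (5, 9), (8, 5), (10, 3)}.
Total count |C(F_11)_aff| = 7.


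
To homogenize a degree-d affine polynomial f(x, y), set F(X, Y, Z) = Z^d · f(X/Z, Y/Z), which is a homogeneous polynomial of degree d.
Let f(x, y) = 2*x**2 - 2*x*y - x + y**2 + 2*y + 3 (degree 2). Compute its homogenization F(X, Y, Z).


F(X, Y, Z) = 2*X**2 - 2*X*Y - X*Z + Y**2 + 2*Y*Z + 3*Z**2

deg(f) = 2.
Substitute x = X/Z, y = Y/Z into f, then multiply by Z^2.
  monomial 2·x^2·y^0 ↦ 2·X^2·Y^0·Z^0.
  monomial -2·x^1·y^1 ↦ -2·X^1·Y^1·Z^0.
  monomial -1·x^1·y^0 ↦ -1·X^1·Y^0·Z^1.
  monomial 1·x^0·y^2 ↦ 1·X^0·Y^2·Z^0.
  monomial 2·x^0·y^1 ↦ 2·X^0·Y^1·Z^1.
  monomial 3·x^0·y^0 ↦ 3·X^0·Y^0·Z^2.
Collecting: F(X, Y, Z) = 2*X**2 - 2*X*Y - X*Z + Y**2 + 2*Y*Z + 3*Z**2.


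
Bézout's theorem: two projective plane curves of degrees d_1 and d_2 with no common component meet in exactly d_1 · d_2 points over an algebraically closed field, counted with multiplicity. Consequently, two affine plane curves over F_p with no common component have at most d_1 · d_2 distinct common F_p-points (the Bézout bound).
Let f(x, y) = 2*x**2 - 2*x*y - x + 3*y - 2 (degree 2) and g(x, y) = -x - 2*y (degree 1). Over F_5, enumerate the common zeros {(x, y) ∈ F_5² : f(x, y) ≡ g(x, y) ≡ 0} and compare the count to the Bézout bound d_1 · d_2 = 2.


Common zeros: {(2, 4), (3, 1)}; count = 2; Bézout bound = 2.

deg(f) = 2, deg(g) = 1, so Bézout bound = 2.
Scan x ∈ F_5. For each x, list the y ∈ F_5 with f(x, y) ≡ 0 and those with g(x, y) ≡ 0 (mod 5); the common zeros in that column are the intersection.
  x = 0: f ≡ 0 at y ∈ {4}; g ≡ 0 at y ∈ {0}; common: ∅.
  x = 1: f ≡ 0 at y ∈ {1}; g ≡ 0 at y ∈ {2}; common: ∅.
  x = 2: f ≡ 0 at y ∈ {4}; g ≡ 0 at y ∈ {4}; common: {4}.
  x = 3: f ≡ 0 at y ∈ {1}; g ≡ 0 at y ∈ {1}; common: {1}.
  x = 4: f ≡ 0 at y ∈ ∅; g ≡ 0 at y ∈ {3}; common: ∅.
Collecting: common zeros = {(2, 4), (3, 1)}, so the count is 2.
Comparison with the Bézout bound: 2 ≤ 2 = deg(f)·deg(g), as expected for curves with no common component (the bound is attained).


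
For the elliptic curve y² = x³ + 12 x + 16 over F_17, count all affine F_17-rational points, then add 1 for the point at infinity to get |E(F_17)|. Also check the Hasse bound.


Affine points = {(0, 4), (0, 13), (4, 3), (4, 14), (6, 7), (6, 10), (7, 1), (7, 16), (11, 0), (12, 1), (12, 16), (14, 2), (14, 15), (15, 1), (15, 16)}; affine count = 15; |E(F_17)| = 16.

Discriminant check: Δ ∝ 4a³ + 27b² = 4·12³ + 27·16² = 4·1728 + 27·256 ≡ 3 (mod 17). Nonzero ⇒ E is nonsingular.
For each x ∈ F_17, compute rhs = x³ + 12·x + 16 mod 17, then count y ∈ F_17 with y² ≡ rhs.
  x = 0: rhs = 16, matching y values: 4, 13 (2 points).
  x = 1: rhs = 12, matching y values: none (0 points).
  x = 2: rhs = 14, matching y values: none (0 points).
  x = 3: rhs = 11, matching y values: none (0 points).
  x = 4: rhs = 9, matching y values: 3, 14 (2 points).
  x = 5: rhs = 14, matching y values: none (0 points).
  x = 6: rhs = 15, matching y values: 7, 10 (2 points).
  x = 7: rhs = 1, matching y values: 1, 16 (2 points).
  x = 8: rhs = 12, matching y values: none (0 points).
  x = 9: rhs = 3, matching y values: none (0 points).
  x = 10: rhs = 14, matching y values: none (0 points).
  x = 11: rhs = 0, matching y values: 0 (1 points).
  x = 12: rhs = 1, matching y values: 1, 16 (2 points).
  x = 13: rhs = 6, matching y values: none (0 points).
  x = 14: rhs = 4, matching y values: 2, 15 (2 points).
  x = 15: rhs = 1, matching y values: 1, 16 (2 points).
  x = 16: rhs = 3, matching y values: none (0 points).
Total affine count: 15.
Full point count |E(F_17)| = 15 + 1 = 16.
Hasse bound: |16 − (17+1)| = |-2| = 2 ≤ 2√17 ≈ 8.2462 ✓.


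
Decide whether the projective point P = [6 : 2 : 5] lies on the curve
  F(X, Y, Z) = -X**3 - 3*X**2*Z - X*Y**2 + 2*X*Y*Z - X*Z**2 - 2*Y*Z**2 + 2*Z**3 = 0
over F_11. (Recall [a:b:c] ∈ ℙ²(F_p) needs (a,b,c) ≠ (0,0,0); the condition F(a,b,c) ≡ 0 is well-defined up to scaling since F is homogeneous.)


F(6,2,5) ≡ 0 (mod 11); P is on the curve.

Evaluate F(6, 2, 5) term-by-term (mod 11).
  -X**3 ↦ -1·216·1·1 = -216
  -3*X**2*Z ↦ -3·36·1·5 = -540
  -X*Y**2 ↦ -1·6·4·1 = -24
  2*X*Y*Z ↦ 2·6·2·5 = 120
  -X*Z**2 ↦ -1·6·1·25 = -150
  -2*Y*Z**2 ↦ -2·1·2·25 = -100
  2*Z**3 ↦ 2·1·1·125 = 250
Sum: F(6, 2, 5) = (-216) + (-540) + (-24) + (120) + (-150) + (-100) + (250) = -660.
Reducing mod 11: -660 ≡ 0 (mod 11).
Since F(a, b, c) ≡ 0 (mod 11), P lies on the curve.


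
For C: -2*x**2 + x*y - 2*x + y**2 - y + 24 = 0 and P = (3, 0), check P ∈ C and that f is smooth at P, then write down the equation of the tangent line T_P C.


Tangent line at P: -14*x + 2*y + 42 = 0.

Step 1: f(3, 0) = 0, so P lies on C.
Step 2: partial derivatives
  f_x(x, y) = -4*x + y - 2, f_y(x, y) = x + 2*y - 1.
  f_x(P) = -14, f_y(P) = 2 (gradient nonzero, so P is smooth).
Step 3: tangent line at P: -14·(x − 3) + 2·(y − 0) = 0.
Expanding: -14*x + 2*y + 42 = 0.


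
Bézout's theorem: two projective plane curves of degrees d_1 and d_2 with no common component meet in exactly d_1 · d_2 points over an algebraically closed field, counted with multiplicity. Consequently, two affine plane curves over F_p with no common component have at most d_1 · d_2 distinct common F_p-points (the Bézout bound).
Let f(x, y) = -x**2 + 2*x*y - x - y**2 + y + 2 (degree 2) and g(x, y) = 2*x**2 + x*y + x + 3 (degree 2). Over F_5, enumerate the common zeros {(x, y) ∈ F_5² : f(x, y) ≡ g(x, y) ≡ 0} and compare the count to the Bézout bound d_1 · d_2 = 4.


Common zeros: {(2, 1), (3, 2)}; count = 2; Bézout bound = 4.

deg(f) = 2, deg(g) = 2, so Bézout bound = 4.
Scan x ∈ F_5. For each x, list the y ∈ F_5 with f(x, y) ≡ 0 and those with g(x, y) ≡ 0 (mod 5); the common zeros in that column are the intersection.
  x = 0: f ≡ 0 at y ∈ {2, 4}; g ≡ 0 at y ∈ ∅; common: ∅.
  x = 1: f ≡ 0 at y ∈ {0, 3}; g ≡ 0 at y ∈ {4}; common: ∅.
  x = 2: f ≡ 0 at y ∈ {1, 4}; g ≡ 0 at y ∈ {1}; common: {1}.
  x = 3: f ≡ 0 at y ∈ {0, 2}; g ≡ 0 at y ∈ {2}; common: {2}.
  x = 4: f ≡ 0 at y ∈ {1, 3}; g ≡ 0 at y ∈ {4}; common: ∅.
Collecting: common zeros = {(2, 1), (3, 2)}, so the count is 2.
Comparison with the Bézout bound: 2 ≤ 4 = deg(f)·deg(g), as expected for curves with no common component (the affine F_5-count falls short of the bound because intersections may lie at infinity, over extension fields, or carry multiplicity).


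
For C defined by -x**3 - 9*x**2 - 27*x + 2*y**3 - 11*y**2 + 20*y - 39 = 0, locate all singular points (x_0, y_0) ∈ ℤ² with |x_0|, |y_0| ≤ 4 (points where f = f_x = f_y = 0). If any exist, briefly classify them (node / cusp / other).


Singular points: {(-3, 2)}; classification: cusp.

Compute partial derivatives:
  f_x = -3*x**2 - 18*x - 27.
  f_y = 6*y**2 - 22*y + 20.
Scan x_0 ∈ {−4, ..., 4}. For each x_0, f_y(x_0, y) is a polynomial in y; find its integer roots y ∈ {−4, ..., 4}, then test f_x and f at those candidates.
  x = -4: f_y(-4, y) = 6*y**2 - 22*y + 20; vanishes at y ∈ {2}. (-4, 2): f_x = -3 ≠ 0.
  x = -3: f_y(-3, y) = 6*y**2 - 22*y + 20; vanishes at y ∈ {2}. (-3, 2): f_x = 0, f = 0 — SINGULAR.
  x = -2: f_y(-2, y) = 6*y**2 - 22*y + 20; vanishes at y ∈ {2}. (-2, 2): f_x = -3 ≠ 0.
  x = -1: f_y(-1, y) = 6*y**2 - 22*y + 20; vanishes at y ∈ {2}. (-1, 2): f_x = -12 ≠ 0.
  x = 0: f_y(0, y) = 6*y**2 - 22*y + 20; vanishes at y ∈ {2}. (0, 2): f_x = -27 ≠ 0.
  x = 1: f_y(1, y) = 6*y**2 - 22*y + 20; vanishes at y ∈ {2}. (1, 2): f_x = -48 ≠ 0.
  x = 2: f_y(2, y) = 6*y**2 - 22*y + 20; vanishes at y ∈ {2}. (2, 2): f_x = -75 ≠ 0.
  x = 3: f_y(3, y) = 6*y**2 - 22*y + 20; vanishes at y ∈ {2}. (3, 2): f_x = -108 ≠ 0.
  x = 4: f_y(4, y) = 6*y**2 - 22*y + 20; vanishes at y ∈ {2}. (4, 2): f_x = -147 ≠ 0.
Only singular point on the grid: (-3, 2).
Classify: substitute x = -3 + u, y = 2 + v and expand: f = -u**3 + 2*v**3 + v**2.
No constant or linear terms (consistent with a singular point). Quadratic part: v**2. Cubic part: -u**3 + 2*v**3.
The quadratic part v**2 is a perfect square, so there is a single (double) tangent line v = 0, i.e. y = 2. Restricting the cubic part to that line (v = 0) leaves -u**3 ≠ 0, so f is not divisible by v and the branch is v² ≈ u**3 to lowest order — this is a cusp.
Classification: cusp.


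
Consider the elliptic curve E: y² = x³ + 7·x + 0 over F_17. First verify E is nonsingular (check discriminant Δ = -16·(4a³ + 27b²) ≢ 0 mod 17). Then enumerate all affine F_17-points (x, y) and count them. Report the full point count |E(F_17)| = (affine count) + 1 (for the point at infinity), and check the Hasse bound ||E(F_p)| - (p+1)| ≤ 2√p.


Affine points = {(0, 0), (1, 5), (1, 12), (7, 1), (7, 16), (10, 4), (10, 13), (16, 3), (16, 14)}; affine count = 9; |E(F_17)| = 10.

Discriminant check: Δ ∝ 4a³ + 27b² = 4·7³ + 27·0² = 4·343 + 27·0 ≡ 12 (mod 17). Nonzero ⇒ E is nonsingular.
For each x ∈ F_17, compute rhs = x³ + 7·x + 0 mod 17, then count y ∈ F_17 with y² ≡ rhs.
  x = 0: rhs = 0, matching y values: 0 (1 points).
  x = 1: rhs = 8, matching y values: 5, 12 (2 points).
  x = 2: rhs = 5, matching y values: none (0 points).
  x = 3: rhs = 14, matching y values: none (0 points).
  x = 4: rhs = 7, matching y values: none (0 points).
  x = 5: rhs = 7, matching y values: none (0 points).
  x = 6: rhs = 3, matching y values: none (0 points).
  x = 7: rhs = 1, matching y values: 1, 16 (2 points).
  x = 8: rhs = 7, matching y values: none (0 points).
  x = 9: rhs = 10, matching y values: none (0 points).
  x = 10: rhs = 16, matching y values: 4, 13 (2 points).
  x = 11: rhs = 14, matching y values: none (0 points).
  x = 12: rhs = 10, matching y values: none (0 points).
  x = 13: rhs = 10, matching y values: none (0 points).
  x = 14: rhs = 3, matching y values: none (0 points).
  x = 15: rhs = 12, matching y values: none (0 points).
  x = 16: rhs = 9, matching y values: 3, 14 (2 points).
Total affine count: 9.
Full point count |E(F_17)| = 9 + 1 = 10.
Hasse bound: |10 − (17+1)| = |-8| = 8 ≤ 2√17 ≈ 8.2462 ✓.


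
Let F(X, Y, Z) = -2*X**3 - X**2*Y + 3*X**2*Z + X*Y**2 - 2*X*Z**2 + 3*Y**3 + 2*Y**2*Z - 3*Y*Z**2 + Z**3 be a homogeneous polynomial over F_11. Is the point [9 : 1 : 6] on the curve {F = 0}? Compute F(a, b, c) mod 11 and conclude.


F(9,1,6) ≡ 8 (mod 11); P is NOT on the curve.

Evaluate F(9, 1, 6) term-by-term (mod 11).
  -2*X**3 ↦ -2·729·1·1 = -1458
  -X**2*Y ↦ -1·81·1·1 = -81
  3*X**2*Z ↦ 3·81·1·6 = 1458
  X*Y**2 ↦ 1·9·1·1 = 9
  -2*X*Z**2 ↦ -2·9·1·36 = -648
  3*Y**3 ↦ 3·1·1·1 = 3
  2*Y**2*Z ↦ 2·1·1·6 = 12
  -3*Y*Z**2 ↦ -3·1·1·36 = -108
  Z**3 ↦ 1·1·1·216 = 216
Sum: F(9, 1, 6) = (-1458) + (-81) + (1458) + (9) + (-648) + (3) + (12) + (-108) + (216) = -597.
Reducing mod 11: -597 ≡ 8 (mod 11).
Since F(a, b, c) ≡ 8 ≠ 0 (mod 11), P does NOT lie on the curve.


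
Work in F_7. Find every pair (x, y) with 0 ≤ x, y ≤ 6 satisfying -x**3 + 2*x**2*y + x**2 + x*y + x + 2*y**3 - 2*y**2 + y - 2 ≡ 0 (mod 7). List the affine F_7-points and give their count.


Affine F_7-points: {(0, 4), (0, 5), (0, 6), (2, 1), (3, 2), (6, 6)}; count = 6.

For each of the 49 pairs (x, y) ∈ F_7², evaluate f(x, y) mod 7. Record the zeros.
  x = 0: [0↦5, 1↦6, 2↦1, 3↦2, 4↦0, 5↦0, 6↦0]  zeros at y ∈ {4, 5, 6}
  x = 1: [0↦6, 1↦3, 2↦1, 3↦5, 4↦6, 5↦2, 6↦5]  zeros at y ∈ ∅
  x = 2: [0↦3, 1↦0, 2↦5, 3↦2, 4↦3, 5↦6, 6↦2]  zeros at y ∈ {1}
  x = 3: [0↦4, 1↦5, 2↦0, 3↦1, 4↦6, 5↦6, 6↦6]  zeros at y ∈ {2}
  x = 4: [0↦3, 1↦5, 2↦1, 3↦3, 4↦2, 5↦3, 6↦4]  zeros at y ∈ ∅
  x = 5: [0↦1, 1↦1, 2↦2, 3↦2, 4↦6, 5↦5, 6↦4]  zeros at y ∈ ∅
  x = 6: [0↦6, 1↦1, 2↦4, 3↦6, 4↦5, 5↦6, 6↦0]  zeros at y ∈ {6}
Collecting zeros: affine points = {(0, 4), (0, 5), (0, 6), (2, 1), (3, 2), (6, 6)}.
Total count |C(F_7)_aff| = 6.


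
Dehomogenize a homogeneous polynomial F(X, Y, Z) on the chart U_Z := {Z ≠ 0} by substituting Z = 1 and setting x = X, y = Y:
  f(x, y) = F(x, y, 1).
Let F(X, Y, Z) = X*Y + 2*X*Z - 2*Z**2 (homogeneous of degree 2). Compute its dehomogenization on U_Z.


f(x, y) = x*y + 2*x - 2

On U_Z we set Z = 1. Each monomial c·X^i·Y^j·Z^k in F becomes c·x^i·y^j·1^k = c·x^i·y^j.
Substituting Z = 1: F(X, Y, 1) = x*y + 2*x - 2.
Note: deg(f) ≤ deg(F) = 2; strict inequality happens when F is divisible by Z (lost terms).


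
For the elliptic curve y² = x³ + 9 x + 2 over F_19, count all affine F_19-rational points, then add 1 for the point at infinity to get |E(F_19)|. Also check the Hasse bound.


Affine points = {(2, 3), (2, 16), (4, 8), (4, 11), (5, 1), (5, 18), (6, 5), (6, 14), (7, 3), (7, 16), (8, 4), (8, 15), (10, 3), (10, 16), (11, 8), (11, 11), (13, 6), (13, 13), (15, 4), (15, 15), (16, 9), (16, 10), (18, 7), (18, 12)}; affine count = 24; |E(F_19)| = 25.

Discriminant check: Δ ∝ 4a³ + 27b² = 4·9³ + 27·2² = 4·729 + 27·4 ≡ 3 (mod 19). Nonzero ⇒ E is nonsingular.
For each x ∈ F_19, compute rhs = x³ + 9·x + 2 mod 19, then count y ∈ F_19 with y² ≡ rhs.
  x = 0: rhs = 2, matching y values: none (0 points).
  x = 1: rhs = 12, matching y values: none (0 points).
  x = 2: rhs = 9, matching y values: 3, 16 (2 points).
  x = 3: rhs = 18, matching y values: none (0 points).
  x = 4: rhs = 7, matching y values: 8, 11 (2 points).
  x = 5: rhs = 1, matching y values: 1, 18 (2 points).
  x = 6: rhs = 6, matching y values: 5, 14 (2 points).
  x = 7: rhs = 9, matching y values: 3, 16 (2 points).
  x = 8: rhs = 16, matching y values: 4, 15 (2 points).
  x = 9: rhs = 14, matching y values: none (0 points).
  x = 10: rhs = 9, matching y values: 3, 16 (2 points).
  x = 11: rhs = 7, matching y values: 8, 11 (2 points).
  x = 12: rhs = 14, matching y values: none (0 points).
  x = 13: rhs = 17, matching y values: 6, 13 (2 points).
  x = 14: rhs = 3, matching y values: none (0 points).
  x = 15: rhs = 16, matching y values: 4, 15 (2 points).
  x = 16: rhs = 5, matching y values: 9, 10 (2 points).
  x = 17: rhs = 14, matching y values: none (0 points).
  x = 18: rhs = 11, matching y values: 7, 12 (2 points).
Total affine count: 24.
Full point count |E(F_19)| = 24 + 1 = 25.
Hasse bound: |25 − (19+1)| = |5| = 5 ≤ 2√19 ≈ 8.7178 ✓.


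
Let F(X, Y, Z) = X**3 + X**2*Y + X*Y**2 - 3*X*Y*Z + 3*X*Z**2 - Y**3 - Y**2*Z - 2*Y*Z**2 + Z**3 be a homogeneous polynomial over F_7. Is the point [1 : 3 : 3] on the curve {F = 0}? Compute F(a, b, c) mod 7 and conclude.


F(1,3,3) ≡ 2 (mod 7); P is NOT on the curve.

Evaluate F(1, 3, 3) term-by-term (mod 7).
  X**3 ↦ 1·1·1·1 = 1
  X**2*Y ↦ 1·1·3·1 = 3
  X*Y**2 ↦ 1·1·9·1 = 9
  -3*X*Y*Z ↦ -3·1·3·3 = -27
  3*X*Z**2 ↦ 3·1·1·9 = 27
  -Y**3 ↦ -1·1·27·1 = -27
  -Y**2*Z ↦ -1·1·9·3 = -27
  -2*Y*Z**2 ↦ -2·1·3·9 = -54
  Z**3 ↦ 1·1·1·27 = 27
Sum: F(1, 3, 3) = (1) + (3) + (9) + (-27) + (27) + (-27) + (-27) + (-54) + (27) = -68.
Reducing mod 7: -68 ≡ 2 (mod 7).
Since F(a, b, c) ≡ 2 ≠ 0 (mod 7), P does NOT lie on the curve.


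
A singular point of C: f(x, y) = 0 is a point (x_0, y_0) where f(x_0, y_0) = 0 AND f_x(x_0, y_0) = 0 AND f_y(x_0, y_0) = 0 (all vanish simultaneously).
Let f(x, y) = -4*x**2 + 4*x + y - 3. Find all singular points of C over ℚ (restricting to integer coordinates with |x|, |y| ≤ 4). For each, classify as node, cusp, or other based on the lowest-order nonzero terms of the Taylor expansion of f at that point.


No singular points in the scanned grid; C is smooth there.

Compute partial derivatives:
  f_x = 4 - 8*x.
  f_y = 1.
f_y = 1 is a nonzero constant, so f_y never vanishes: no point (x, y) can satisfy f = f_x = f_y = 0. In particular no (x, y) ∈ {−4, ..., 4}² is singular; the curve is smooth.


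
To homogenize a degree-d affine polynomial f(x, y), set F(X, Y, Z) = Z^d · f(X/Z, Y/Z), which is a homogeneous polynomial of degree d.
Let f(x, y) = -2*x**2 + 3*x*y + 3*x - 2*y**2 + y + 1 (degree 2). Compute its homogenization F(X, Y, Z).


F(X, Y, Z) = -2*X**2 + 3*X*Y + 3*X*Z - 2*Y**2 + Y*Z + Z**2

deg(f) = 2.
Substitute x = X/Z, y = Y/Z into f, then multiply by Z^2.
  monomial -2·x^2·y^0 ↦ -2·X^2·Y^0·Z^0.
  monomial 3·x^1·y^1 ↦ 3·X^1·Y^1·Z^0.
  monomial 3·x^1·y^0 ↦ 3·X^1·Y^0·Z^1.
  monomial -2·x^0·y^2 ↦ -2·X^0·Y^2·Z^0.
  monomial 1·x^0·y^1 ↦ 1·X^0·Y^1·Z^1.
  monomial 1·x^0·y^0 ↦ 1·X^0·Y^0·Z^2.
Collecting: F(X, Y, Z) = -2*X**2 + 3*X*Y + 3*X*Z - 2*Y**2 + Y*Z + Z**2.


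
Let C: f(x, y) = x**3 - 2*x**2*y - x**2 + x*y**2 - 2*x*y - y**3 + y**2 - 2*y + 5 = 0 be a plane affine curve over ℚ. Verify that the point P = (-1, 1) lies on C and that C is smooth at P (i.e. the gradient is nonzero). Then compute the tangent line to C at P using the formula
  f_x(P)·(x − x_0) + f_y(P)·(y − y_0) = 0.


Tangent line at P: 8*x - 5*y + 13 = 0.

Step 1: f(-1, 1) = 0, so P lies on C.
Step 2: partial derivatives
  f_x(x, y) = 3*x**2 - 4*x*y - 2*x + y**2 - 2*y, f_y(x, y) = -2*x**2 + 2*x*y - 2*x - 3*y**2 + 2*y - 2.
  f_x(P) = 8, f_y(P) = -5 (gradient nonzero, so P is smooth).
Step 3: tangent line at P: 8·(x − -1) + -5·(y − 1) = 0.
Expanding: 8*x - 5*y + 13 = 0.


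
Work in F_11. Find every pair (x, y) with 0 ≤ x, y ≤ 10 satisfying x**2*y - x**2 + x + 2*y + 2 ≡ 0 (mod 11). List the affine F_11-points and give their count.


Affine F_11-points: {(0, 10), (1, 3), (2, 0), (4, 3), (5, 8), (6, 10), (7, 1), (9, 8), (10, 0)}; count = 9.

For each of the 121 pairs (x, y) ∈ F_11², evaluate f(x, y) mod 11. Record the zeros.
  x = 0: [0↦2, 1↦4, 2↦6, 3↦8, 4↦10, 5↦1, 6↦3, 7↦5, 8↦7, 9↦9, 10↦0]  zeros at y ∈ {10}
  x = 1: [0↦2, 1↦5, 2↦8, 3↦0, 4↦3, 5↦6, 6↦9, 7↦1, 8↦4, 9↦7, 10↦10]  zeros at y ∈ {3}
  x = 2: [0↦0, 1↦6, 2↦1, 3↦7, 4↦2, 5↦8, 6↦3, 7↦9, 8↦4, 9↦10, 10↦5]  zeros at y ∈ {0}
  x = 3: [0↦7, 1↦7, 2↦7, 3↦7, 4↦7, 5↦7, 6↦7, 7↦7, 8↦7, 9↦7, 10↦7]  zeros at y ∈ ∅
  x = 4: [0↦1, 1↦8, 2↦4, 3↦0, 4↦7, 5↦3, 6↦10, 7↦6, 8↦2, 9↦9, 10↦5]  zeros at y ∈ {3}
  x = 5: [0↦4, 1↦9, 2↦3, 3↦8, 4↦2, 5↦7, 6↦1, 7↦6, 8↦0, 9↦5, 10↦10]  zeros at y ∈ {8}
  x = 6: [0↦5, 1↦10, 2↦4, 3↦9, 4↦3, 5↦8, 6↦2, 7↦7, 8↦1, 9↦6, 10↦0]  zeros at y ∈ {10}
  x = 7: [0↦4, 1↦0, 2↦7, 3↦3, 4↦10, 5↦6, 6↦2, 7↦9, 8↦5, 9↦1, 10↦8]  zeros at y ∈ {1}
  x = 8: [0↦1, 1↦1, 2↦1, 3↦1, 4↦1, 5↦1, 6↦1, 7↦1, 8↦1, 9↦1, 10↦1]  zeros at y ∈ ∅
  x = 9: [0↦7, 1↦2, 2↦8, 3↦3, 4↦9, 5↦4, 6↦10, 7↦5, 8↦0, 9↦6, 10↦1]  zeros at y ∈ {8}
  x = 10: [0↦0, 1↦3, 2↦6, 3↦9, 4↦1, 5↦4, 6↦7, 7↦10, 8↦2, 9↦5, 10↦8]  zeros at y ∈ {0}
Collecting zeros: affine points = {(0, 10), (1, 3), (2, 0), (4, 3), (5, 8), (6, 10), (7, 1), (9, 8), (10, 0)}.
Total count |C(F_11)_aff| = 9.


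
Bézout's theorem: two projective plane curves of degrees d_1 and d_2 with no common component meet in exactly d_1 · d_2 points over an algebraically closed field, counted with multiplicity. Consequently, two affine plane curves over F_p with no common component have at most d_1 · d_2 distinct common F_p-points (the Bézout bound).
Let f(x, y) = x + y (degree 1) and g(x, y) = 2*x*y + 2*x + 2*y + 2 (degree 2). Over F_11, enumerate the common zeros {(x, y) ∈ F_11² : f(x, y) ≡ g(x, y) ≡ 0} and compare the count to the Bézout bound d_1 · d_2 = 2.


Common zeros: {(1, 10), (10, 1)}; count = 2; Bézout bound = 2.

deg(f) = 1, deg(g) = 2, so Bézout bound = 2.
Scan x ∈ F_11. For each x, list the y ∈ F_11 with f(x, y) ≡ 0 and those with g(x, y) ≡ 0 (mod 11); the common zeros in that column are the intersection.
  x = 0: f ≡ 0 at y ∈ {0}; g ≡ 0 at y ∈ {10}; common: ∅.
  x = 1: f ≡ 0 at y ∈ {10}; g ≡ 0 at y ∈ {10}; common: {10}.
  x = 2: f ≡ 0 at y ∈ {9}; g ≡ 0 at y ∈ {10}; common: ∅.
  x = 3: f ≡ 0 at y ∈ {8}; g ≡ 0 at y ∈ {10}; common: ∅.
  x = 4: f ≡ 0 at y ∈ {7}; g ≡ 0 at y ∈ {10}; common: ∅.
  x = 5: f ≡ 0 at y ∈ {6}; g ≡ 0 at y ∈ {10}; common: ∅.
  x = 6: f ≡ 0 at y ∈ {5}; g ≡ 0 at y ∈ {10}; common: ∅.
  x = 7: f ≡ 0 at y ∈ {4}; g ≡ 0 at y ∈ {10}; common: ∅.
  x = 8: f ≡ 0 at y ∈ {3}; g ≡ 0 at y ∈ {10}; common: ∅.
  x = 9: f ≡ 0 at y ∈ {2}; g ≡ 0 at y ∈ {10}; common: ∅.
  x = 10: f ≡ 0 at y ∈ {1}; g ≡ 0 at y ∈ {0, 1, 2, 3, 4, 5, 6, 7, 8, 9, 10}; common: {1}.
Collecting: common zeros = {(1, 10), (10, 1)}, so the count is 2.
Comparison with the Bézout bound: 2 ≤ 2 = deg(f)·deg(g), as expected for curves with no common component (the bound is attained).


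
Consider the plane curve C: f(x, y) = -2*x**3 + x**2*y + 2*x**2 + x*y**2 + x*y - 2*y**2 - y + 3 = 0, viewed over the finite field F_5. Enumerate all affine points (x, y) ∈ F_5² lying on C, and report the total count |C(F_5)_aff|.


Affine F_5-points: {(0, 1), (2, 0), (2, 1), (2, 2), (2, 3), (2, 4), (4, 4)}; count = 7.

For each of the 25 pairs (x, y) ∈ F_5², evaluate f(x, y) mod 5. Record the zeros.
  x = 0: [0↦3, 1↦0, 2↦3, 3↦2, 4↦2]  zeros at y ∈ {1}
  x = 1: [0↦3, 1↦3, 2↦1, 3↦2, 4↦1]  zeros at y ∈ ∅
  x = 2: [0↦0, 1↦0, 2↦0, 3↦0, 4↦0]  zeros at y ∈ {0, 1, 2, 3, 4}
  x = 3: [0↦2, 1↦4, 2↦3, 3↦4, 4↦2]  zeros at y ∈ ∅
  x = 4: [0↦2, 1↦3, 2↦3, 3↦2, 4↦0]  zeros at y ∈ {4}
Collecting zeros: affine points = {(0, 1), (2, 0), (2, 1), (2, 2), (2, 3), (2, 4), (4, 4)}.
Total count |C(F_5)_aff| = 7.
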